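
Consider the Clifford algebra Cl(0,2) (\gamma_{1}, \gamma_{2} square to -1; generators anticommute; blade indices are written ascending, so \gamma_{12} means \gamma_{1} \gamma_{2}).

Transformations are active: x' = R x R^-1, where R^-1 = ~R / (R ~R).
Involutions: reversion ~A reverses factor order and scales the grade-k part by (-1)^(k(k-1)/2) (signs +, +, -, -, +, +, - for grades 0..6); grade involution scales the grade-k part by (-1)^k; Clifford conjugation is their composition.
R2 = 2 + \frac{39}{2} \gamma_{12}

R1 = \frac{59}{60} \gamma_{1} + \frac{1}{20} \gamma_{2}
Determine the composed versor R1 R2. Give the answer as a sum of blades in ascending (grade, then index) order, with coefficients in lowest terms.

Distribute over the terms of R1 (each basis-blade product reordered to ascending indices, repeated generators contracted through their squares):
(\frac{59}{60} \gamma_{1}) R2 = \frac{59}{30} \gamma_{1} - \frac{767}{40} \gamma_{2}
(\frac{1}{20} \gamma_{2}) R2 = \frac{39}{40} \gamma_{1} + \frac{1}{10} \gamma_{2}
Summing the partial products and collecting blades:
Answer: \frac{353}{120} \gamma_{1} - \frac{763}{40} \gamma_{2}


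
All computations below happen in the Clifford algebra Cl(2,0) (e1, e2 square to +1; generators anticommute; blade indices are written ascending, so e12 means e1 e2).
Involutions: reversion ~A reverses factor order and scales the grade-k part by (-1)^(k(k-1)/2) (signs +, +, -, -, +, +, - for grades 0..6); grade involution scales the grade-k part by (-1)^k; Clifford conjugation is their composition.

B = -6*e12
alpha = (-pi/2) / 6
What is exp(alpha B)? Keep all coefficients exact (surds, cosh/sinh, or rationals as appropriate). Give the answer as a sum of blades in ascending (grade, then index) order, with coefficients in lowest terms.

B^2 = (-6)^2*(e12)^2 = 36*(-1) = -36 (a basis 2-blade squares to minus the product of its generators' squares).
B^2 = -36 — the series telescopes trigonometrically here: l = 6, alpha*l = -pi/2, so exp(alpha B) = cos(-pi/2) + (sin(-pi/2)/6)*B = 0 + (-1/6)*B.
Answer: e12


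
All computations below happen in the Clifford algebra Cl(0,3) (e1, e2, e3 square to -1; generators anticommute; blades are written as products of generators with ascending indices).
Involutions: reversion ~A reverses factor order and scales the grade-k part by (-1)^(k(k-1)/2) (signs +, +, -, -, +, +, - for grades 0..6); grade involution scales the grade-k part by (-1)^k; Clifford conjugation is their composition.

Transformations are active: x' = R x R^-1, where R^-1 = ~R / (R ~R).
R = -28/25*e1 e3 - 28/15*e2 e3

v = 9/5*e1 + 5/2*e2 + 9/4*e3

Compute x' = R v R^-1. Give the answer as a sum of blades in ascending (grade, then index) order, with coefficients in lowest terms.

~R = 28/25*e1 e3 + 28/15*e2 e3, and R ~R = 26656/5625, so R^-1 = ~R / (26656/5625).
R v = 63/25*e1 + 21/5*e2 - 2506/375*e3 - 14/25*e1 e2 e3
Answer: -231/170*e1 - 47/17*e2 - 9/4*e3


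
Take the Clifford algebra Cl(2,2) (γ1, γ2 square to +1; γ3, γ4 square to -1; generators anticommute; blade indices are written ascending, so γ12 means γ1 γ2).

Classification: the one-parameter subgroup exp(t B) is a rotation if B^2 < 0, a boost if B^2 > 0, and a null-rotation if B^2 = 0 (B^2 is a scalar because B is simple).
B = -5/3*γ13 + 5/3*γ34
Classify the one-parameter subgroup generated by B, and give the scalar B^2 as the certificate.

B^2 term by term: the squares give (-5/3)^2*(γ13)^2 + (5/3)^2*(γ34)^2 = 25/9*(+1) + 25/9*(-1) = 0 (each basis 2-blade squares to minus the product of its generators' squares); cross terms between blades sharing an index anticommute and cancel. So B^2 = 0.
Answer: null-rotation, certificate B^2 = 0. Why this suffices: the scalar 0 survives any versor conjugation, so its sign alone determines the class however B is presented.


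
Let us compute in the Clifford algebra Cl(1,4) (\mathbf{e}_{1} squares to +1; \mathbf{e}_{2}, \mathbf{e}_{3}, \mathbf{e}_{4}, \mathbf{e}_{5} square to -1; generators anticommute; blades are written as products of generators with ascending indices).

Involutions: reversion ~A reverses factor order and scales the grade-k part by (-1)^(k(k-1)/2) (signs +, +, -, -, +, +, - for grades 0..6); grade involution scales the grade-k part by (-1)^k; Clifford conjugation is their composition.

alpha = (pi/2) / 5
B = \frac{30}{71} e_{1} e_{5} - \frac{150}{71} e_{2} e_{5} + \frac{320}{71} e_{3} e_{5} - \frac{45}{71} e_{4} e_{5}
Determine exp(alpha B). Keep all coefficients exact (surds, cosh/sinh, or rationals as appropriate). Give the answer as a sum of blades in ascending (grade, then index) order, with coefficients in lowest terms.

B^2 term by term: the squares give (\frac{30}{71})^2*(e_{1} e_{5})^2 + (-\frac{150}{71})^2*(e_{2} e_{5})^2 + (\frac{320}{71})^2*(e_{3} e_{5})^2 + (-\frac{45}{71})^2*(e_{4} e_{5})^2 = \frac{900}{5041}*(+1) + \frac{22500}{5041}*(-1) + \frac{102400}{5041}*(-1) + \frac{2025}{5041}*(-1) = -25 (each basis 2-blade squares to minus the product of its generators' squares); cross terms between blades sharing an index anticommute and cancel. So B^2 = -25.
B^2 = -25 — B^2 < 0, so the exponential closes trigonometrically: l = 5, alpha*l = \frac{\pi}{2}, so exp(alpha B) = cos(\frac{\pi}{2}) + (sin(\frac{\pi}{2})/5)*B = 0 + (\frac{1}{5})*B.
Answer: \frac{6}{71} e_{1} e_{5} - \frac{30}{71} e_{2} e_{5} + \frac{64}{71} e_{3} e_{5} - \frac{9}{71} e_{4} e_{5}


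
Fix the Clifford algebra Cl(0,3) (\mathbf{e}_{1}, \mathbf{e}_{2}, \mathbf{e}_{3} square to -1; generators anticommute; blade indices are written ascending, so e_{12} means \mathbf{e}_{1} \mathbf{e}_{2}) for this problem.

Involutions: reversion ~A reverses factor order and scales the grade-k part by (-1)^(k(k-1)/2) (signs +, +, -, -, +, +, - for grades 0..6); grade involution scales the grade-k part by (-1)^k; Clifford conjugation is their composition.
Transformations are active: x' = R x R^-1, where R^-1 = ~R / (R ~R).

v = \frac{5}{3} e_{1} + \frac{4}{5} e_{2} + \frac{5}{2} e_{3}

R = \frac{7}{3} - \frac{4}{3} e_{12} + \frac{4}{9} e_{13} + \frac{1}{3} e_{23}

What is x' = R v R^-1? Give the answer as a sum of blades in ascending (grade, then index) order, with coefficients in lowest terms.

~R = \frac{7}{3} + \frac{4}{3} e_{12} - \frac{4}{9} e_{13} - \frac{1}{3} e_{23}, and R ~R = \frac{610}{81}, so R^-1 = ~R / (\frac{610}{81}).
R v = \frac{173}{45} e_{1} - \frac{107}{90} e_{2} + \frac{1847}{270} e_{3} - \frac{47}{15} e_{123}
Answer: \frac{401}{915} e_{1} - \frac{3559}{3050} e_{2} + \frac{4344}{1525} e_{3}


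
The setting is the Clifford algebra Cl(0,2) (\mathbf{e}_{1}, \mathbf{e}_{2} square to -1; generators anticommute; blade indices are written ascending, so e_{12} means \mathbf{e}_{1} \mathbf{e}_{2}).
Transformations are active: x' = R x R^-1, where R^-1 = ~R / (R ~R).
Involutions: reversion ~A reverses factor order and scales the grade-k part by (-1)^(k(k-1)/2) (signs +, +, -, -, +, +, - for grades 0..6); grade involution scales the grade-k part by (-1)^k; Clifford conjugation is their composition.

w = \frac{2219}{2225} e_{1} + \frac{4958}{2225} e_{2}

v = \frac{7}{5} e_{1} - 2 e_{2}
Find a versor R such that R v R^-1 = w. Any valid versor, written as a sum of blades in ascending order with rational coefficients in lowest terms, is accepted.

Construction: equal norms (both -\frac{149}{25}) license R = v + w = \frac{5334}{2225} e_{1} + \frac{508}{2225} e_{2} — nothing changes along that direction, while (v - w)/2 changes sign, so v maps onto w.
Answer: \frac{5334}{2225} e_{1} + \frac{508}{2225} e_{2}


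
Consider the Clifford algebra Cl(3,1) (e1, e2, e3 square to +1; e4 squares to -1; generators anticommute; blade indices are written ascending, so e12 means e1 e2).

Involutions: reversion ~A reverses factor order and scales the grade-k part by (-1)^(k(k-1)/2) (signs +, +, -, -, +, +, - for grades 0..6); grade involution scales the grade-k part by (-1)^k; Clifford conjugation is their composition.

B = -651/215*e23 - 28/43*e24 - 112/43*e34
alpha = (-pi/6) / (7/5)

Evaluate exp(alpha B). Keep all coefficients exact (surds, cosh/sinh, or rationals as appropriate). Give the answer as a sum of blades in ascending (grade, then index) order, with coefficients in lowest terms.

B^2 term by term: the squares give (-651/215)^2*(e23)^2 + (-28/43)^2*(e24)^2 + (-112/43)^2*(e34)^2 = 423801/46225*(-1) + 784/1849*(+1) + 12544/1849*(+1) = -49/25 (each basis 2-blade squares to minus the product of its generators' squares); cross terms between blades sharing an index anticommute and cancel. So B^2 = -49/25.
B^2 = -49/25 — since the square is negative, the closed form is circular: l = 7/5, alpha*l = -pi/6, so exp(alpha B) = cos(-pi/6) + (sin(-pi/6)/(7/5))*B = sqrt(3)/2 + (-5/14)*B.
Answer: sqrt(3)/2 + 93/86*e23 + 10/43*e24 + 40/43*e34


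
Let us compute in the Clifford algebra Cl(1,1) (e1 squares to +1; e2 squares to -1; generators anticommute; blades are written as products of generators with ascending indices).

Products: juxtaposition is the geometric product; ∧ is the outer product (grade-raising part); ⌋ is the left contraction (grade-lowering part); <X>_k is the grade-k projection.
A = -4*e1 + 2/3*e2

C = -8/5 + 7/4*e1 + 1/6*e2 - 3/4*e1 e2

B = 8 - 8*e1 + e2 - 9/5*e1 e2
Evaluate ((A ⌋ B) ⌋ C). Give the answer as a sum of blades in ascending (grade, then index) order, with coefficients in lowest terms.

step 1: 94/3 - 6/5*e1 + 36/5*e2
step 2: -1603/30 + 1483/30*e1 + 551/90*e2 - 47/2*e1 e2
Answer: -1603/30 + 1483/30*e1 + 551/90*e2 - 47/2*e1 e2


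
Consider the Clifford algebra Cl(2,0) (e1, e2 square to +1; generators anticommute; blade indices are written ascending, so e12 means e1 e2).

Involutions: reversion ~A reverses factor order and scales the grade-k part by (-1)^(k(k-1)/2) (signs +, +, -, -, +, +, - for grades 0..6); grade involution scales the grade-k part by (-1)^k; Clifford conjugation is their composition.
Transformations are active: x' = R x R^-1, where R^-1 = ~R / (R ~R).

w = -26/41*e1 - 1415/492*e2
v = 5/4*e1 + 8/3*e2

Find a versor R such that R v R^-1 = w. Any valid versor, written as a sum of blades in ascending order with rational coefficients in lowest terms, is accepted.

Key observation: q(v) = q(w) = 1249/144 (sandwiches preserve the norm), so R = v + w = 101/164*e1 - 103/492*e2 works whenever it is invertible — the component of v along it is kept and (v - w)/2 reverses, sending v to w.
Answer: 101/164*e1 - 103/492*e2


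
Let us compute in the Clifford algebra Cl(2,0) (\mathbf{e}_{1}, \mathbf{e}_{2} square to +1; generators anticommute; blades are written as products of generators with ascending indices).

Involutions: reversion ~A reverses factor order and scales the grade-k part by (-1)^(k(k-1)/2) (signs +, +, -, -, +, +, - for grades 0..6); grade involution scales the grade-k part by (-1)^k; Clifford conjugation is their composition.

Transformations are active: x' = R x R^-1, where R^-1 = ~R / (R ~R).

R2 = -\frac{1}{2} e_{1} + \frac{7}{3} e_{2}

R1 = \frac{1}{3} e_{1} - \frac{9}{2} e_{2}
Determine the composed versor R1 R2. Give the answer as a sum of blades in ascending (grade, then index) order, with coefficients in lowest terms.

Distribute over the terms of R1 (each basis-blade product reordered to ascending indices, repeated generators contracted through their squares):
(\frac{1}{3} e_{1}) R2 = -\frac{1}{6} + \frac{7}{9} e_{1} e_{2}
(-\frac{9}{2} e_{2}) R2 = -\frac{21}{2} - \frac{9}{4} e_{1} e_{2}
Summing the partial products and collecting blades:
Answer: -\frac{32}{3} - \frac{53}{36} e_{1} e_{2}


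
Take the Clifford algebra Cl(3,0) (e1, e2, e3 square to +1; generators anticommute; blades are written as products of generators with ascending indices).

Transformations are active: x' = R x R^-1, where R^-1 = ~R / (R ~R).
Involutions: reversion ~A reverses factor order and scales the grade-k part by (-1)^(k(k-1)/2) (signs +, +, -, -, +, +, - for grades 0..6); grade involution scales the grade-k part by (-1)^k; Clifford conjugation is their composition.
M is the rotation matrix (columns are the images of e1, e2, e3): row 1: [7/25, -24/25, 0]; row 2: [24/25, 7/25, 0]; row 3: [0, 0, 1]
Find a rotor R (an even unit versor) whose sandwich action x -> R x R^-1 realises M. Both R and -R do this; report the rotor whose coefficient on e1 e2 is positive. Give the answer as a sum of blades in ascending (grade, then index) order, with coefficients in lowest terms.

Method: write R = a + b12*e1 e2 + b13*e1 e3 + b23*e2 e3 with a^2 + b12^2 + b13^2 + b23^2 = 1 (so R^-1 = ~R). Expanding the columns R e_j ~R gives tr M = 4a^2 - 1 and, from the antisymmetric part, M21 - M12 = -4a*b12, M13 - M31 = 4a*b13, M32 - M23 = -4a*b23.
Here tr M = 39/25, so a^2 = (1 + tr M)/4 = 16/25 and a = ±4/5. Taking a = 4/5: M21 - M12 = 48/25, M13 - M31 = 0, M32 - M23 = 0, giving b12 = -3/5, b13 = 0, b23 = 0, i.e. R = 4/5 - 3/5*e1 e2.
Its e1 e2 coefficient is negative, so report the other preimage -R.
Answer: -4/5 + 3/5*e1 e2. Uniqueness: Spin(3) -> SO(3) maps R and -R to the same rotation of trace 39/25; fixing the sign of the e1 e2 coefficient removes the ambiguity.


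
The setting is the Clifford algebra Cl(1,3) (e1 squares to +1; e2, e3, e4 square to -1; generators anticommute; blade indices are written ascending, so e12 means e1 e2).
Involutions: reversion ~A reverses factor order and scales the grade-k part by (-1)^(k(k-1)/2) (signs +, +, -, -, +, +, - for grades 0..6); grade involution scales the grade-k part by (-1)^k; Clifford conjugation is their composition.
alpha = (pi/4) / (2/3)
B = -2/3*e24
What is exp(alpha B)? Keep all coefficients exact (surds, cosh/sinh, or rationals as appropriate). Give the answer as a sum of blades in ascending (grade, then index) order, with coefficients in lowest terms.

B^2 = (-2/3)^2*(e24)^2 = 4/9*(-1) = -4/9 (a basis 2-blade squares to minus the product of its generators' squares).
B^2 = -4/9 — the series telescopes trigonometrically here: l = 2/3, alpha*l = pi/4, so exp(alpha B) = cos(pi/4) + (sin(pi/4)/(2/3))*B = sqrt(2)/2 + (3*sqrt(2)/4)*B.
Answer: sqrt(2)/2 - sqrt(2)/2*e24


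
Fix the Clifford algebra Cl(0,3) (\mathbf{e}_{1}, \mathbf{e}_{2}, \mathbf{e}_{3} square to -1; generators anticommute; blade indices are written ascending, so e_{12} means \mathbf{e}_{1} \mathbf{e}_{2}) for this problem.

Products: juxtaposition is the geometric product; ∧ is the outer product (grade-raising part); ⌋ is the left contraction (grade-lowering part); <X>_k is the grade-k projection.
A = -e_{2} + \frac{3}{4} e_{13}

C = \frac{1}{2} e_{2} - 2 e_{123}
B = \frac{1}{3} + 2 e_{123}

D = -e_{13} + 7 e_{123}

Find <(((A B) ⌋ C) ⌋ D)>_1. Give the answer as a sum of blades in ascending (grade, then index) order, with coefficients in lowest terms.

step 1: \frac{7}{6} e_{2} - \frac{7}{4} e_{13}
step 2: -\frac{7}{12} + \frac{7}{2} e_{2} - \frac{7}{3} e_{13}
step 3: -\frac{7}{3} - \frac{49}{3} e_{2} + \frac{301}{12} e_{13} - \frac{49}{12} e_{123}
step 4: -\frac{49}{3} e_{2}
Answer: -\frac{49}{3} e_{2}


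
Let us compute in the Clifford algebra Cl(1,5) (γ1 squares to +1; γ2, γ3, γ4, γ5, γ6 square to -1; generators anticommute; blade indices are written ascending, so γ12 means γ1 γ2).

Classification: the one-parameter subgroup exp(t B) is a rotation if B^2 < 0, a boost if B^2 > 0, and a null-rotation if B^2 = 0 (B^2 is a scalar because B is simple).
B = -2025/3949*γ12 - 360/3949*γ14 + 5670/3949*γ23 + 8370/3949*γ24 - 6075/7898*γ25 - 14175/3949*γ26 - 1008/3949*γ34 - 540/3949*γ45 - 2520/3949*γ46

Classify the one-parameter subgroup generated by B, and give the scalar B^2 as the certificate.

B^2 term by term: the squares give (-2025/3949)^2*(γ12)^2 + (-360/3949)^2*(γ14)^2 + (5670/3949)^2*(γ23)^2 + (8370/3949)^2*(γ24)^2 + (-6075/7898)^2*(γ25)^2 + (-14175/3949)^2*(γ26)^2 + (-1008/3949)^2*(γ34)^2 + (-540/3949)^2*(γ45)^2 + (-2520/3949)^2*(γ46)^2 = 4100625/15594601*(+1) + 129600/15594601*(+1) + 32148900/15594601*(-1) + 70056900/15594601*(-1) + 36905625/62378404*(-1) + 200930625/15594601*(-1) + 1016064/15594601*(-1) + 291600/15594601*(-1) + 6350400/15594601*(-1) = -81/4 (each basis 2-blade squares to minus the product of its generators' squares); cross terms between blades sharing an index anticommute and cancel; the commuting (index-disjoint) pairs give grade-4 terms 2*c*c'*(blade product), which cancel blade by blade — γ1234: 4082400/15594601 - 4082400/15594601 = 0; γ1245: 2187000/15594601 - 2187000/15594601 = 0; γ1246: 10206000/15594601 - 10206000/15594601 = 0; γ2345: -6123600/15594601 + 6123600/15594601 = 0; γ2346: -28576800/15594601 + 28576800/15594601 = 0; γ2456: -15309000/15594601 + 15309000/15594601 = 0 — confirming B is simple. So B^2 = -81/4.
Answer: rotation, certificate B^2 = -81/4. The invariant at work: B^2 = -81/4 is unchanged by conjugation, hence its sign classifies the subgroup whatever basis B is written in.


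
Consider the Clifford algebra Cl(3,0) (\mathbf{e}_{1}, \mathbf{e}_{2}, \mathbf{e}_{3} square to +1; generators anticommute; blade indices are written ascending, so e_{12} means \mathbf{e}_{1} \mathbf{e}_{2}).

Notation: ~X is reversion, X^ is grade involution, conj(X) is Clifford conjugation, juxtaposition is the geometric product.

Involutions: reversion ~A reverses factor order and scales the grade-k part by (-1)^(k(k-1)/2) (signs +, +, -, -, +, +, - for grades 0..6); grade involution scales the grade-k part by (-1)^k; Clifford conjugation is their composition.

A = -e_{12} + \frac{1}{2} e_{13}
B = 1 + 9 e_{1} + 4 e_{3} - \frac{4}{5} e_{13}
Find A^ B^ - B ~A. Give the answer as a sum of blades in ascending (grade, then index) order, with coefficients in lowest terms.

first term: \frac{2}{5} - 2 e_{1} - 9 e_{2} + \frac{9}{2} e_{3} - e_{12} + \frac{1}{2} e_{13} - \frac{4}{5} e_{23} + 4 e_{123}
second term: -\frac{2}{5} + 2 e_{1} + 9 e_{2} - \frac{9}{2} e_{3} + e_{12} - \frac{1}{2} e_{13} - \frac{4}{5} e_{23} + 4 e_{123}
Answer: \frac{4}{5} - 4 e_{1} - 18 e_{2} + 9 e_{3} - 2 e_{12} + e_{13}


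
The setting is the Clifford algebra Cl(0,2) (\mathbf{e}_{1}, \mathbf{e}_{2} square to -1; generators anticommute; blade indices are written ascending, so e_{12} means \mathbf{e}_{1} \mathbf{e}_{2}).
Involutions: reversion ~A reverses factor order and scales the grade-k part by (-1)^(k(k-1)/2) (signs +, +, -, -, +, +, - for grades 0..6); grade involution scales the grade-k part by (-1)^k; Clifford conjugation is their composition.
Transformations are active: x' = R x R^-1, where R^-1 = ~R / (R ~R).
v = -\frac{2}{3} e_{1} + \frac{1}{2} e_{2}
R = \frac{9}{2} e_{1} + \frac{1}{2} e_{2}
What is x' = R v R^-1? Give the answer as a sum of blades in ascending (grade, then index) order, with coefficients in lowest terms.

~R = \frac{9}{2} e_{1} + \frac{1}{2} e_{2}, and R ~R = -\frac{41}{2}, so R^-1 = ~R / (-\frac{41}{2}).
R v = \frac{11}{4} + \frac{31}{12} e_{12}
Answer: -\frac{133}{246} e_{1} - \frac{26}{41} e_{2}


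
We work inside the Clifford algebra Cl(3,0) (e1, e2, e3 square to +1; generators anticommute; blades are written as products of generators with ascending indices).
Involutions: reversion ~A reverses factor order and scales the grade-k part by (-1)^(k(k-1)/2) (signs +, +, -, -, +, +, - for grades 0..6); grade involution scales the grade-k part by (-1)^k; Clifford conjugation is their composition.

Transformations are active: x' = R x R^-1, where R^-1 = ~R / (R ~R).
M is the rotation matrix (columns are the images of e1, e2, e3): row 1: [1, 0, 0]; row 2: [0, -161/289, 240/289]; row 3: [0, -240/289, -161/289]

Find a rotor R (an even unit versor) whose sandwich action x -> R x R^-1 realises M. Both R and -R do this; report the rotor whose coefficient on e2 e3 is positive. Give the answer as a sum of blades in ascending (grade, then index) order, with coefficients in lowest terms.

Method: write R = a + b12*e1 e2 + b13*e1 e3 + b23*e2 e3 with a^2 + b12^2 + b13^2 + b23^2 = 1 (so R^-1 = ~R). Expanding the columns R e_j ~R gives tr M = 4a^2 - 1 and, from the antisymmetric part, M21 - M12 = -4a*b12, M13 - M31 = 4a*b13, M32 - M23 = -4a*b23.
Here tr M = -33/289, so a^2 = (1 + tr M)/4 = 64/289 and a = ±8/17. Taking a = 8/17: M21 - M12 = 0, M13 - M31 = 0, M32 - M23 = -480/289, giving b12 = 0, b13 = 0, b23 = 15/17, i.e. R = 8/17 + 15/17*e2 e3.
Its e2 e3 coefficient is already positive.
Answer: 8/17 + 15/17*e2 e3. Uniqueness: Spin(3) -> SO(3) maps R and -R to the same rotation of trace -33/289; fixing the sign of the e2 e3 coefficient removes the ambiguity.


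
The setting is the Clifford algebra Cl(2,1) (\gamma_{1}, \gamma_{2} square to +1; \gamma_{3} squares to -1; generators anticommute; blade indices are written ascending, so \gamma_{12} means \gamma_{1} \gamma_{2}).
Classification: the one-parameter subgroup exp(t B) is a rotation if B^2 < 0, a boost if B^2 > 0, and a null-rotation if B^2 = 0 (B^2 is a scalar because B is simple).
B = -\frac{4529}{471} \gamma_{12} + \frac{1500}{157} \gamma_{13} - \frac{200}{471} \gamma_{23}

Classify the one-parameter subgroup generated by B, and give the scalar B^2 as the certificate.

B^2 term by term: the squares give (-\frac{4529}{471})^2*(\gamma_{12})^2 + (\frac{1500}{157})^2*(\gamma_{13})^2 + (-\frac{200}{471})^2*(\gamma_{23})^2 = \frac{20511841}{221841}*(-1) + \frac{2250000}{24649}*(+1) + \frac{40000}{221841}*(+1) = -1 (each basis 2-blade squares to minus the product of its generators' squares); cross terms between blades sharing an index anticommute and cancel. So B^2 = -1.
Answer: rotation, certificate B^2 = -1. Check the certificate: B^2 = -1, and that sign is decisive whatever form B takes.


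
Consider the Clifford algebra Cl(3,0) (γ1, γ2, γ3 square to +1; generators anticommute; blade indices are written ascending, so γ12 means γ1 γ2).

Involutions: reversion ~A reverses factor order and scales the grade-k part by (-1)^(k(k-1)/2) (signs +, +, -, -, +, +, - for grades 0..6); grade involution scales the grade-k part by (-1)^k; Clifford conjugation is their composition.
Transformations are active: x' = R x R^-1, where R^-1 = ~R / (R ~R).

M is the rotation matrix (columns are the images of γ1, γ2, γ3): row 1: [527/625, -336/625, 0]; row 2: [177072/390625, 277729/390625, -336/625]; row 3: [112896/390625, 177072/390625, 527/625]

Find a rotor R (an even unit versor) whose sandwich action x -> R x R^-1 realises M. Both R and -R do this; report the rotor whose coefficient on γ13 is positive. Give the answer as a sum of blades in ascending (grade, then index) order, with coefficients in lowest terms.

Method: write R = a + b12*γ12 + b13*γ13 + b23*γ23 with a^2 + b12^2 + b13^2 + b23^2 = 1 (so R^-1 = ~R). Expanding the columns R e_j ~R gives tr M = 4a^2 - 1 and, from the antisymmetric part, M21 - M12 = -4a*b12, M13 - M31 = 4a*b13, M32 - M23 = -4a*b23.
Here tr M = 936479/390625, so a^2 = (1 + tr M)/4 = 331776/390625 and a = ±576/625. Taking a = 576/625: M21 - M12 = 387072/390625, M13 - M31 = -112896/390625, M32 - M23 = 387072/390625, giving b12 = -168/625, b13 = -49/625, b23 = -168/625, i.e. R = 576/625 - 168/625*γ12 - 49/625*γ13 - 168/625*γ23.
Its γ13 coefficient is negative, so report the other preimage -R.
Answer: -576/625 + 168/625*γ12 + 49/625*γ13 + 168/625*γ23. Recall the cover is two-to-one: with M of trace 936479/390625, both preimages act alike, and the stated γ13 sign chooses the sheet.


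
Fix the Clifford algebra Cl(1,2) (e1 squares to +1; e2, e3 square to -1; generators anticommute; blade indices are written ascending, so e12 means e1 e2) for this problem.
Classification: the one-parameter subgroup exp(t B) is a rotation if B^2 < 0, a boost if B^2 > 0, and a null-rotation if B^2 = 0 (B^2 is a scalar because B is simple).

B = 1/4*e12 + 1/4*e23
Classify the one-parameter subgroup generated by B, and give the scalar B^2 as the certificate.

B^2 term by term: the squares give (1/4)^2*(e12)^2 + (1/4)^2*(e23)^2 = 1/16*(+1) + 1/16*(-1) = 0 (each basis 2-blade squares to minus the product of its generators' squares); cross terms between blades sharing an index anticommute and cancel. So B^2 = 0.
Answer: null-rotation, certificate B^2 = 0. Note: conjugating B changes its blade decomposition but never the scalar B^2 = 0, whose sign settles the classification.


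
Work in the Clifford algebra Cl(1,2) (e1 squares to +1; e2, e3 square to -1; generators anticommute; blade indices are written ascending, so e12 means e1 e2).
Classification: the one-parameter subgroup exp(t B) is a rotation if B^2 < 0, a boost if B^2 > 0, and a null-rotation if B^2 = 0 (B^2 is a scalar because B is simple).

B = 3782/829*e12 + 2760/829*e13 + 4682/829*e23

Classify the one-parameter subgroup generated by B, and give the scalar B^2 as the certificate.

B^2 term by term: the squares give (3782/829)^2*(e12)^2 + (2760/829)^2*(e13)^2 + (4682/829)^2*(e23)^2 = 14303524/687241*(+1) + 7617600/687241*(+1) + 21921124/687241*(-1) = 0 (each basis 2-blade squares to minus the product of its generators' squares); cross terms between blades sharing an index anticommute and cancel. So B^2 = 0.
Answer: null-rotation, certificate B^2 = 0. Certificate logic: 0 is a conjugation-invariant scalar, so its sign fixes rotation versus boost versus null-rotation outright.


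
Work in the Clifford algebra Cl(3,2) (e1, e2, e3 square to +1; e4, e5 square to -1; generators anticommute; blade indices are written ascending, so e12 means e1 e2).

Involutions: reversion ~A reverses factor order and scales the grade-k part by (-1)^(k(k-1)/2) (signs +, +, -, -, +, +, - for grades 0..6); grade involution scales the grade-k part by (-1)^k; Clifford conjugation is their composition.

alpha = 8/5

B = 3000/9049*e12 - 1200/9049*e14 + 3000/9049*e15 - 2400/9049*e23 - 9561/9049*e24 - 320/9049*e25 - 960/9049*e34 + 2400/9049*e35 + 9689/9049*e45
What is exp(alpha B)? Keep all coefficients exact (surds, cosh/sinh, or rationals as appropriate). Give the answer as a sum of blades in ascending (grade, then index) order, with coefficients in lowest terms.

B^2 term by term: the squares give (3000/9049)^2*(e12)^2 + (-1200/9049)^2*(e14)^2 + (3000/9049)^2*(e15)^2 + (-2400/9049)^2*(e23)^2 + (-9561/9049)^2*(e24)^2 + (-320/9049)^2*(e25)^2 + (-960/9049)^2*(e34)^2 + (2400/9049)^2*(e35)^2 + (9689/9049)^2*(e45)^2 = 9000000/81884401*(-1) + 1440000/81884401*(+1) + 9000000/81884401*(+1) + 5760000/81884401*(-1) + 91412721/81884401*(+1) + 102400/81884401*(+1) + 921600/81884401*(+1) + 5760000/81884401*(+1) + 93876721/81884401*(-1) = 0 (each basis 2-blade squares to minus the product of its generators' squares); cross terms between blades sharing an index anticommute and cancel; the commuting (index-disjoint) pairs give grade-4 terms 2*c*c'*(blade product), which cancel blade by blade — e1234: -5760000/81884401 + 5760000/81884401 = 0; e1235: 14400000/81884401 - 14400000/81884401 = 0; e1245: 58134000/81884401 - 768000/81884401 - 57366000/81884401 = 0; e1345: 5760000/81884401 - 5760000/81884401 = 0; e2345: -46507200/81884401 + 45892800/81884401 + 614400/81884401 = 0 — confirming B is simple. So B^2 = 0.
B^2 = 0, and the exponential is exactly linear here: exp(alpha B) = 1 + alpha B (parabolic case).
Answer: 1 + 4800/9049*e12 - 1920/9049*e14 + 4800/9049*e15 - 3840/9049*e23 - 76488/45245*e24 - 512/9049*e25 - 1536/9049*e34 + 3840/9049*e35 + 77512/45245*e45


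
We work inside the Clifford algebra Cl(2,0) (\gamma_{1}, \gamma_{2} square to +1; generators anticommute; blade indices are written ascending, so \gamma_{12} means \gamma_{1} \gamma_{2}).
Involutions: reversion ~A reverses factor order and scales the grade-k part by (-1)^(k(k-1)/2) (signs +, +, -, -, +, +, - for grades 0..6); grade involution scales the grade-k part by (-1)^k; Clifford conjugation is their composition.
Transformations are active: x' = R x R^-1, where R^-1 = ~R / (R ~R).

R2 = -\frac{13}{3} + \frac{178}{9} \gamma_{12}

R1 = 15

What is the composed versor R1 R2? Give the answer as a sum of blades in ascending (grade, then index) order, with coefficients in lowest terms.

Distribute over the terms of R1 (each basis-blade product reordered to ascending indices, repeated generators contracted through their squares):
(15) R2 = -65 + \frac{890}{3} \gamma_{12}
Answer: -65 + \frac{890}{3} \gamma_{12}


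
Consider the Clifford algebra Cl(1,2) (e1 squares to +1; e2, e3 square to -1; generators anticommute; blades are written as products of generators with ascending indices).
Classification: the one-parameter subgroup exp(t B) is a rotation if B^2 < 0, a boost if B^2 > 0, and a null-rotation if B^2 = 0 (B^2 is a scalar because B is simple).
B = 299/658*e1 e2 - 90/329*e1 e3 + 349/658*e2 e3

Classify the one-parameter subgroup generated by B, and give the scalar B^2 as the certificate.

B^2 term by term: the squares give (299/658)^2*(e1 e2)^2 + (-90/329)^2*(e1 e3)^2 + (349/658)^2*(e2 e3)^2 = 89401/432964*(+1) + 8100/108241*(+1) + 121801/432964*(-1) = 0 (each basis 2-blade squares to minus the product of its generators' squares); cross terms between blades sharing an index anticommute and cancel. So B^2 = 0.
Answer: null-rotation, certificate B^2 = 0. One invariant decides it: the square 0 survives every conjugation, and its sign is exactly the classification.


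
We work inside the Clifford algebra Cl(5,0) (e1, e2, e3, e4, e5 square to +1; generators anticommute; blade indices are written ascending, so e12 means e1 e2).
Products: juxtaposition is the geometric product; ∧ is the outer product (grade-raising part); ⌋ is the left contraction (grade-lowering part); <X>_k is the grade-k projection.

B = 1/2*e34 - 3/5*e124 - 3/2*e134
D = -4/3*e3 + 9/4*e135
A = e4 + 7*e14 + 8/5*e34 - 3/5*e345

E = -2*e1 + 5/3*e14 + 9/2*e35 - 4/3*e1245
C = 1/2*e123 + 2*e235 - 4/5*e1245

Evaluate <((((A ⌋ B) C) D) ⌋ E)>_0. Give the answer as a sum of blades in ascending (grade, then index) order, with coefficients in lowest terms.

step 1: -4/5 + 12/5*e1 - 21/5*e2 - 11*e3 - 3/5*e12 - 3/2*e13
step 2: -3/4*e2 + 3/10*e3 - 11/2*e12 + 21/10*e13 + 6/5*e23 + 22*e25 - 42/5*e35 - 12/25*e45 - 2/5*e123 + 3*e125 - 6/5*e135 - 84/25*e145 - 8/5*e235 - 48/25*e245 + 24/5*e1235 + 16/25*e1245 + 6/5*e2345 + 44/5*e12345
step 3: 23/10 + 161/10*e1 + 46/5*e2 - 637/40*e5 - 46/15*e12 - 91/40*e15 - 23/4*e23 + 99/5*e24 - 91/30*e25 - 189/25*e34 - 253/6*e123 + 27/10*e124 + 91/10*e125 - 27/25*e134 - 36/25*e234 + 1001/24*e235 - 8/5*e245 + 16/25*e345 + 108/25*e1234 + 91/16*e1235 - 176/15*e1245 + 112/25*e1345 + 64/25*e2345 - 64/75*e12345
step 4: -149/9 - 37/15*e1 + 5733/80*e3 + 147/10*e4 + 18/5*e5 + 709/90*e14 + 132/5*e15 - 91/30*e24 + 207/20*e35 - 184/45*e45 - 637/30*e124 + 184/15*e145 - 322/15*e245 - 46/15*e1245
step 5: -149/9
Answer: -149/9


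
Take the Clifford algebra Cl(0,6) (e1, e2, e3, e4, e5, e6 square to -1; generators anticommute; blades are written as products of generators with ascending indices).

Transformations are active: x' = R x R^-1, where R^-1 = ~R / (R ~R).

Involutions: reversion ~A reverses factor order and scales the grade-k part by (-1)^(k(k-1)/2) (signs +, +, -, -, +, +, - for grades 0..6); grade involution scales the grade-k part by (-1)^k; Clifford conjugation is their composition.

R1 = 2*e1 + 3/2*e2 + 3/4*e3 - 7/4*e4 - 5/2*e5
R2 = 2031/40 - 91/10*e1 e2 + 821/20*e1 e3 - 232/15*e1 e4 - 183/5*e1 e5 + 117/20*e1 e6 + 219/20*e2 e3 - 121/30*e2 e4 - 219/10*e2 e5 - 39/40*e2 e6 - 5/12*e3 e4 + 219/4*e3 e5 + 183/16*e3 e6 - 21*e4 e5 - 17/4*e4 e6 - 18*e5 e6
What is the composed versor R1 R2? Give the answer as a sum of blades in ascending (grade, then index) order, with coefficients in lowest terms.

Distribute over the terms of R1 (each basis-blade product reordered to ascending indices, repeated generators contracted through their squares):
(2*e1) R2 = 2031/20*e1 + 91/5*e2 - 821/10*e3 + 464/15*e4 + 366/5*e5 - 117/10*e6 + 219/10*e1 e2 e3 - 121/15*e1 e2 e4 - 219/5*e1 e2 e5 - 39/20*e1 e2 e6 - 5/6*e1 e3 e4 + 219/2*e1 e3 e5 + 183/8*e1 e3 e6 - 42*e1 e4 e5 - 17/2*e1 e4 e6 - 36*e1 e5 e6
(3/2*e2) R2 = -273/20*e1 + 6093/80*e2 - 657/40*e3 + 121/20*e4 + 657/20*e5 + 117/80*e6 - 2463/40*e1 e2 e3 + 116/5*e1 e2 e4 + 549/10*e1 e2 e5 - 351/40*e1 e2 e6 - 5/8*e2 e3 e4 + 657/8*e2 e3 e5 + 549/32*e2 e3 e6 - 63/2*e2 e4 e5 - 51/8*e2 e4 e6 - 27*e2 e5 e6
(3/4*e3) R2 = 2463/80*e1 + 657/80*e2 + 6093/160*e3 + 5/16*e4 - 657/16*e5 - 549/64*e6 - 273/40*e1 e2 e3 + 58/5*e1 e3 e4 + 549/20*e1 e3 e5 - 351/80*e1 e3 e6 + 121/40*e2 e3 e4 + 657/40*e2 e3 e5 + 117/160*e2 e3 e6 - 63/4*e3 e4 e5 - 51/16*e3 e4 e6 - 27/2*e3 e5 e6
(-7/4*e4) R2 = 406/15*e1 + 847/120*e2 + 35/48*e3 - 14217/160*e4 - 147/4*e5 - 119/16*e6 + 637/40*e1 e2 e4 - 5747/80*e1 e3 e4 - 1281/20*e1 e4 e5 + 819/80*e1 e4 e6 - 1533/80*e2 e3 e4 - 1533/40*e2 e4 e5 - 273/160*e2 e4 e6 + 1533/16*e3 e4 e5 + 1281/64*e3 e4 e6 + 63/2*e4 e5 e6
(-5/2*e5) R2 = 183/2*e1 + 219/4*e2 - 1095/8*e3 + 105/2*e4 - 2031/16*e5 - 45*e6 + 91/4*e1 e2 e5 - 821/8*e1 e3 e5 + 116/3*e1 e4 e5 + 117/8*e1 e5 e6 - 219/8*e2 e3 e5 + 121/12*e2 e4 e5 - 39/16*e2 e5 e6 + 25/24*e3 e4 e5 + 915/32*e3 e5 e6 - 85/8*e4 e5 e6
Summing the partial products and collecting blades:
Answer: 56941/240*e1 + 9863/60*e2 - 94363/480*e3 + 451/480*e4 - 987/10*e5 - 22801/320*e6 - 93/2*e1 e2 e3 + 3727/120*e1 e2 e4 + 677/20*e1 e2 e5 - 429/40*e1 e2 e6 - 14657/240*e1 e3 e4 + 1373/40*e1 e3 e5 + 1479/80*e1 e3 e6 - 4043/60*e1 e4 e5 + 139/80*e1 e4 e6 - 171/8*e1 e5 e6 - 1341/80*e2 e3 e4 + 2847/40*e2 e3 e5 + 1431/80*e2 e3 e6 - 7169/120*e2 e4 e5 - 1293/160*e2 e4 e6 - 471/16*e2 e5 e6 + 3893/48*e3 e4 e5 + 1077/64*e3 e4 e6 + 483/32*e3 e5 e6 + 167/8*e4 e5 e6


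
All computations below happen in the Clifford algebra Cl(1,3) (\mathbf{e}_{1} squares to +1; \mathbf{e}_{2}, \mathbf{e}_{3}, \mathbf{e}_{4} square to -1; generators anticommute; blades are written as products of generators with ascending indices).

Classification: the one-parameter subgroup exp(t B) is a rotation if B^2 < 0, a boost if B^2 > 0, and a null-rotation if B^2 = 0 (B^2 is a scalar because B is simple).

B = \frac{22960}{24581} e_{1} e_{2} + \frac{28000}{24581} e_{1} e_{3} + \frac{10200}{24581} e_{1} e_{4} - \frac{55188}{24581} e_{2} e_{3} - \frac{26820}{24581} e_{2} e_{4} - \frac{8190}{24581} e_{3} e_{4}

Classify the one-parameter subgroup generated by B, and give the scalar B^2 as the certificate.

B^2 term by term: the squares give (\frac{22960}{24581})^2*(e_{1} e_{2})^2 + (\frac{28000}{24581})^2*(e_{1} e_{3})^2 + (\frac{10200}{24581})^2*(e_{1} e_{4})^2 + (-\frac{55188}{24581})^2*(e_{2} e_{3})^2 + (-\frac{26820}{24581})^2*(e_{2} e_{4})^2 + (-\frac{8190}{24581})^2*(e_{3} e_{4})^2 = \frac{527161600}{604225561}*(+1) + \frac{784000000}{604225561}*(+1) + \frac{104040000}{604225561}*(+1) + \frac{3045715344}{604225561}*(-1) + \frac{719312400}{604225561}*(-1) + \frac{67076100}{604225561}*(-1) = -4 (each basis 2-blade squares to minus the product of its generators' squares); cross terms between blades sharing an index anticommute and cancel; the commuting (index-disjoint) pairs give grade-4 terms 2*c*c'*(blade product), which cancel blade by blade — e_{1} e_{2} e_{3} e_{4}: -\frac{376084800}{604225561} + \frac{1501920000}{604225561} - \frac{1125835200}{604225561} = 0 — confirming B is simple. So B^2 = -4.
Answer: rotation, certificate B^2 = -4. One invariant decides it: the square -4 survives every conjugation, and its sign is exactly the classification.


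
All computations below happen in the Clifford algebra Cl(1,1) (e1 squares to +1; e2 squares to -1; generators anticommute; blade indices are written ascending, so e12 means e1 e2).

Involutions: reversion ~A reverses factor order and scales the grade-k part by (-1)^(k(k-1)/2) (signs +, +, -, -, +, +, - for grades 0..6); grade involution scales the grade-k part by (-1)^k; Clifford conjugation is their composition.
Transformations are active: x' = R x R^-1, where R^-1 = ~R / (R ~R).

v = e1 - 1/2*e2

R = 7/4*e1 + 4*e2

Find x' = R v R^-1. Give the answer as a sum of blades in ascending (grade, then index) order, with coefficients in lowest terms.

~R = 7/4*e1 + 4*e2, and R ~R = -207/16, so R^-1 = ~R / (-207/16).
R v = 15/4 - 39/8*e12
Answer: -139/69*e1 - 251/138*e2


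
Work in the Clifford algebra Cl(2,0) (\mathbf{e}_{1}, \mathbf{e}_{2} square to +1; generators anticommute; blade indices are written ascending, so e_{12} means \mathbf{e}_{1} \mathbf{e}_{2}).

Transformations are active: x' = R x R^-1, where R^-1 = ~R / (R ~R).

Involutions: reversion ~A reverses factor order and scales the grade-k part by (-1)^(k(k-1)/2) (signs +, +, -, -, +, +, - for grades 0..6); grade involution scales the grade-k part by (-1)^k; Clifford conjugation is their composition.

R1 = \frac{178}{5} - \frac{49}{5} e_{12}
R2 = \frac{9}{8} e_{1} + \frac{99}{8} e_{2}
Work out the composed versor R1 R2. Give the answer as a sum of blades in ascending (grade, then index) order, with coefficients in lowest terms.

Distribute over the terms of R1 (each basis-blade product reordered to ascending indices, repeated generators contracted through their squares):
(\frac{178}{5}) R2 = \frac{801}{20} e_{1} + \frac{8811}{20} e_{2}
(-\frac{49}{5} e_{12}) R2 = -\frac{4851}{40} e_{1} + \frac{441}{40} e_{2}
Summing the partial products and collecting blades:
Answer: -\frac{3249}{40} e_{1} + \frac{18063}{40} e_{2}


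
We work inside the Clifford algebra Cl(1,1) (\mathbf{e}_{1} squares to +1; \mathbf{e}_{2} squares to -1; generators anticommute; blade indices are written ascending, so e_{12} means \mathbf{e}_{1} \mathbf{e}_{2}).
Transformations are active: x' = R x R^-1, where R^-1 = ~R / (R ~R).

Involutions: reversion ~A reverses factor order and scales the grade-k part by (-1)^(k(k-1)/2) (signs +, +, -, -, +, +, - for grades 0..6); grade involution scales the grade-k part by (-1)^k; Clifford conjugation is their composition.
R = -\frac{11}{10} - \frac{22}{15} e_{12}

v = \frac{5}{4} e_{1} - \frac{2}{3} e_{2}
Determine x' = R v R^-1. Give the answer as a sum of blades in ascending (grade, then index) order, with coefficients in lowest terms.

~R = -\frac{11}{10} + \frac{22}{15} e_{12}, and R ~R = -\frac{847}{900}, so R^-1 = ~R / (-\frac{847}{900}).
R v = -\frac{847}{360} e_{1} + \frac{77}{30} e_{2}
Answer: -\frac{27}{4} e_{1} + \frac{20}{3} e_{2}


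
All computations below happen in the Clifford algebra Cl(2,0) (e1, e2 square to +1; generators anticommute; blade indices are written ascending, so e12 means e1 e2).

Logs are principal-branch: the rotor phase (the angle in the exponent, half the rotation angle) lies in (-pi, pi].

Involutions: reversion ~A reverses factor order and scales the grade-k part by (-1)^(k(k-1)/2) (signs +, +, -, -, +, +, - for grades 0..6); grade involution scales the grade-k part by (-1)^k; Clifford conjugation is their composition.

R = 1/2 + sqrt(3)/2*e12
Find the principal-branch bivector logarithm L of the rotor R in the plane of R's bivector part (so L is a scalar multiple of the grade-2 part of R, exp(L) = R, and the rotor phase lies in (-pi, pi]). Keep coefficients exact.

The scalar part of R is 1/2, and that scalar determines the rotor phase on the principal branch; recovering the unit plane as bivector-part over sine of the phase gives L = phase * plane.
Concretely: cos(phase) = 1/2 gives phase = ±pi/3, and since phase/sin(phase) is even the sign is immaterial: L = (phase/sin(phase)) * <R>_2 = (2*sqrt(3)*pi/9) * <R>_2.
Answer: pi/3*e12


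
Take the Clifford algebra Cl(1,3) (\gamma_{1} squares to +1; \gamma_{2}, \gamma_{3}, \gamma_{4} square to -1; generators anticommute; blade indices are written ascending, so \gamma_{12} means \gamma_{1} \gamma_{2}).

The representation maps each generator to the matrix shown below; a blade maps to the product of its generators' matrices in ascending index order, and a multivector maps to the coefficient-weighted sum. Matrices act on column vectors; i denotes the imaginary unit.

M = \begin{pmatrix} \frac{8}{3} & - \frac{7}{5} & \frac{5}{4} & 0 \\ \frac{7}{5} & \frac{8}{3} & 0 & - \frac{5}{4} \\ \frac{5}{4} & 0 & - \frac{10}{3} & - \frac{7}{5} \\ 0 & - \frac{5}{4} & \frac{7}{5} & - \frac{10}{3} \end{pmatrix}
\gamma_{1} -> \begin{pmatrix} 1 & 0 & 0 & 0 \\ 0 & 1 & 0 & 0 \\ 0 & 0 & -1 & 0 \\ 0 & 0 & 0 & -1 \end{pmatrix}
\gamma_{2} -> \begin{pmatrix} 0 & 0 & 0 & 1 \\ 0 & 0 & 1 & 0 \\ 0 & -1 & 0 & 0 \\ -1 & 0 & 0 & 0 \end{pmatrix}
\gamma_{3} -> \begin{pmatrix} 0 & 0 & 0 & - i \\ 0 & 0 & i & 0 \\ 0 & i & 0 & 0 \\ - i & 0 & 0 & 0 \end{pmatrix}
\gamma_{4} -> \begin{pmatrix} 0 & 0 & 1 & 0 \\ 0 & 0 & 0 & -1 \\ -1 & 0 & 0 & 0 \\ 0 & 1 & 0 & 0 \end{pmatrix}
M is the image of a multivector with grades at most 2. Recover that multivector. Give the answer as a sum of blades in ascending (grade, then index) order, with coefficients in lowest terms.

Method: the blade images are trace-orthogonal — tr(rho(e_A) rho(e_B)^-1) = 4 if A = B and 0 otherwise — and rho(e_A)^-1 = (e_A)^2 * rho(e_A) with (e_A)^2 = +1 or -1, so the coefficient of e_A in the preimage is (e_A)^2 * tr(M rho(e_A))/4.
Nonzero projections over blades of grade <= 2: 1: (1)^2 = +1, tr(M 1) = - \frac{4}{3}, coefficient -\frac{1}{3}; \gamma_{1}: (\gamma_{1})^2 = +1, tr(M rho(\gamma_{1})) = 12, coefficient 3; \gamma_{14}: (\gamma_{14})^2 = +1, tr(M rho(\gamma_{14})) = 5, coefficient \frac{5}{4}; \gamma_{24}: (\gamma_{24})^2 = -1, tr(M rho(\gamma_{24})) = \frac{28}{5}, coefficient -\frac{7}{5}. Every other blade of grade <= 2 projects to 0.
Answer: -\frac{1}{3} + 3 \gamma_{1} + \frac{5}{4} \gamma_{14} - \frac{7}{5} \gamma_{24}
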